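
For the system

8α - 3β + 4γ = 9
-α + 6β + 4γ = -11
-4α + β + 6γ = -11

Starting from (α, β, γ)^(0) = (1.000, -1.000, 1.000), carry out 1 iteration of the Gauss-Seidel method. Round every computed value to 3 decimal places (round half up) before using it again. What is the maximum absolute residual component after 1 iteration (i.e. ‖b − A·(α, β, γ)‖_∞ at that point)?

9.026

Iteration 1:
  α = (9 - (-3)·-1.000 - (4)·1.000) / (8) = 0.250
  β = (-11 - (-1)·0.250 - (4)·1.000) / (6) = -2.458
  γ = (-11 - (-4)·0.250 - (1)·-2.458) / (6) = -1.257
Residual b − A·x = (4.654, 9.026, 0.000); ∞-norm = 9.026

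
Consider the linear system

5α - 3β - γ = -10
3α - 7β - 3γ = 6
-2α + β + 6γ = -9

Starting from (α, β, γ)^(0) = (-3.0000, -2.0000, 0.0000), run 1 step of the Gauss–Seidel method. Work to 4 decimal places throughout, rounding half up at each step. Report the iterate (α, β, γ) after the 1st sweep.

Iteration 1:
  α = (-10 - (-3)·-2.0000 - (-1)·0.0000) / (5) = -3.2000
  β = (6 - (3)·-3.2000 - (-3)·0.0000) / (-7) = -2.2286
  γ = (-9 - (-2)·-3.2000 - (1)·-2.2286) / (6) = -2.1952

(-3.2000, -2.2286, -2.1952)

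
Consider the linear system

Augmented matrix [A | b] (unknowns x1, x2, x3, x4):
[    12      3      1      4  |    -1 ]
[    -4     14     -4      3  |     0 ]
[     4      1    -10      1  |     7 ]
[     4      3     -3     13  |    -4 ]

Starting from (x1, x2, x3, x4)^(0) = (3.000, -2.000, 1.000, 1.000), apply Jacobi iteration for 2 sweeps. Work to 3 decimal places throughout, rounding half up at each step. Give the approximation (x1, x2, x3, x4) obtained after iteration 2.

Iteration 1:
  x1 = (-1 - (3)·-2.000 - (1)·1.000 - (4)·1.000) / (12) = 0.000
  x2 = (0 - (-4)·3.000 - (-4)·1.000 - (3)·1.000) / (14) = 0.929
  x3 = (7 - (4)·3.000 - (1)·-2.000 - (1)·1.000) / (-10) = 0.400
  x4 = (-4 - (4)·3.000 - (3)·-2.000 - (-3)·1.000) / (13) = -0.538
Iteration 2:
  x1 = (-1 - (3)·0.929 - (1)·0.400 - (4)·-0.538) / (12) = -0.170
  x2 = (0 - (-4)·0.000 - (-4)·0.400 - (3)·-0.538) / (14) = 0.230
  x3 = (7 - (4)·0.000 - (1)·0.929 - (1)·-0.538) / (-10) = -0.661
  x4 = (-4 - (4)·0.000 - (3)·0.929 - (-3)·0.400) / (13) = -0.430

(-0.170, 0.230, -0.661, -0.430)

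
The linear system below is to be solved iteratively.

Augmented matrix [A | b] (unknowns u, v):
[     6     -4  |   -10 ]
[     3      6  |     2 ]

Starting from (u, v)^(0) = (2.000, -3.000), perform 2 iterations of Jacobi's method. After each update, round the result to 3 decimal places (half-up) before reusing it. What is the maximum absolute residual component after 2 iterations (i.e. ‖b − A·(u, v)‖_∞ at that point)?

11.334

Iteration 1:
  u = (-10 - (-4)·-3.000) / (6) = -3.667
  v = (2 - (3)·2.000) / (6) = -0.667
Iteration 2:
  u = (-10 - (-4)·-0.667) / (6) = -2.111
  v = (2 - (3)·-3.667) / (6) = 2.167
Residual b − A·x = (11.334, -4.669); ∞-norm = 11.334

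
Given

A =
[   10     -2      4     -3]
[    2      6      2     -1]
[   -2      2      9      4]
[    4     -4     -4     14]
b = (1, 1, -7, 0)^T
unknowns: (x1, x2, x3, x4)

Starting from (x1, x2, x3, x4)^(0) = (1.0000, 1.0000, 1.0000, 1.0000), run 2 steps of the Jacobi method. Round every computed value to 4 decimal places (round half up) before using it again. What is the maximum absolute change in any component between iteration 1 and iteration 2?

0.8883

Iteration 1:
  x1 = (1 - (-2)·1.0000 - (4)·1.0000 - (-3)·1.0000) / (10) = 0.2000
  x2 = (1 - (2)·1.0000 - (2)·1.0000 - (-1)·1.0000) / (6) = -0.3333
  x3 = (-7 - (-2)·1.0000 - (2)·1.0000 - (4)·1.0000) / (9) = -1.2222
  x4 = (0 - (4)·1.0000 - (-4)·1.0000 - (-4)·1.0000) / (14) = 0.2857
Iteration 2:
  x1 = (1 - (-2)·-0.3333 - (4)·-1.2222 - (-3)·0.2857) / (10) = 0.6079
  x2 = (1 - (2)·0.2000 - (2)·-1.2222 - (-1)·0.2857) / (6) = 0.5550
  x3 = (-7 - (-2)·0.2000 - (2)·-0.3333 - (4)·0.2857) / (9) = -0.7862
  x4 = (0 - (4)·0.2000 - (-4)·-0.3333 - (-4)·-1.2222) / (14) = -0.5016
Change: (0.4079, 0.8883, 0.4360, -0.7873) → max |·| = 0.8883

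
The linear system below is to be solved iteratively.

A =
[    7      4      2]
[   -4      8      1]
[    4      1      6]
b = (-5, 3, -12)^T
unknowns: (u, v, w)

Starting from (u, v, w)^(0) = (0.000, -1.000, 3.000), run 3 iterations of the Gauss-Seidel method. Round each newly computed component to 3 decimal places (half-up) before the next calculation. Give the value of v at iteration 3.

Iteration 1:
  u = (-5 - (4)·-1.000 - (2)·3.000) / (7) = -1.000
  v = (3 - (-4)·-1.000 - (1)·3.000) / (8) = -0.500
  w = (-12 - (4)·-1.000 - (1)·-0.500) / (6) = -1.250
Iteration 2:
  u = (-5 - (4)·-0.500 - (2)·-1.250) / (7) = -0.071
  v = (3 - (-4)·-0.071 - (1)·-1.250) / (8) = 0.496
  w = (-12 - (4)·-0.071 - (1)·0.496) / (6) = -2.035
Iteration 3:
  u = (-5 - (4)·0.496 - (2)·-2.035) / (7) = -0.416
  v = (3 - (-4)·-0.416 - (1)·-2.035) / (8) = 0.421
  w = (-12 - (4)·-0.416 - (1)·0.421) / (6) = -1.793

0.421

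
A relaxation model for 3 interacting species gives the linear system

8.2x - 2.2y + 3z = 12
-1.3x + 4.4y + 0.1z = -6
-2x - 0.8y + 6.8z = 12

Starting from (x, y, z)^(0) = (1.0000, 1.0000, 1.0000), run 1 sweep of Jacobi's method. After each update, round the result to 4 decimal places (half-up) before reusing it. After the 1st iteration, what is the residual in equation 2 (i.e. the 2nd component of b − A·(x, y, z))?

0.3580

Iteration 1:
  x = (12 - (-2.2)·1.0000 - (3)·1.0000) / (8.2) = 1.3659
  y = (-6 - (-1.3)·1.0000 - (0.1)·1.0000) / (4.4) = -1.0909
  z = (12 - (-2)·1.0000 - (-0.8)·1.0000) / (6.8) = 2.1765
Residual b − A·x = (-8.1299, 0.3580, -0.9411)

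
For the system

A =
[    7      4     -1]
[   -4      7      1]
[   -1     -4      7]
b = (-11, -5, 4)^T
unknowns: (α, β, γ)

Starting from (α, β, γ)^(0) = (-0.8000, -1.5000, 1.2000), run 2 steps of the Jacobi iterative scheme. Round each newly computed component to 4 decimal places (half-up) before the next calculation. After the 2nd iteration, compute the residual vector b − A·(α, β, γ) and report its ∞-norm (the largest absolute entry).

Iteration 1:
  α = (-11 - (4)·-1.5000 - (-1)·1.2000) / (7) = -0.5429
  β = (-5 - (-4)·-0.8000 - (1)·1.2000) / (7) = -1.3429
  γ = (4 - (-1)·-0.8000 - (-4)·-1.5000) / (7) = -0.4000
Iteration 2:
  α = (-11 - (4)·-1.3429 - (-1)·-0.4000) / (7) = -0.8612
  β = (-5 - (-4)·-0.5429 - (1)·-0.4000) / (7) = -0.9674
  γ = (4 - (-1)·-0.5429 - (-4)·-1.3429) / (7) = -0.2735
Residual b − A·x = (-1.3755, -1.3995, 1.1837); ∞-norm = 1.3995

1.3995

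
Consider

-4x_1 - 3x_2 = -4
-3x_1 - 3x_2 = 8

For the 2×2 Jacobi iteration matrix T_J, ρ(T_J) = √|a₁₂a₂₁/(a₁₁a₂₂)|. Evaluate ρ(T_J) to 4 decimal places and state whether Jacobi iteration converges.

a₁₂a₂₁/(a₁₁a₂₂) = (-3)·(-3) / ((-4)·(-3)) = 0.750000
ρ = √|0.750000| = √0.750000 = 0.8660
ρ < 1, so Jacobi converges

0.8660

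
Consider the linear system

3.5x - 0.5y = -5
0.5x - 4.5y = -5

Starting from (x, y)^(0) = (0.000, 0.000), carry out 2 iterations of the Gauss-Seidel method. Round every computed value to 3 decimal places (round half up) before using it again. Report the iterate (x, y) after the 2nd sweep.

(-1.293, 0.967)

Iteration 1:
  x = (-5 - (-0.5)·0.000) / (3.5) = -1.429
  y = (-5 - (0.5)·-1.429) / (-4.5) = 0.952
Iteration 2:
  x = (-5 - (-0.5)·0.952) / (3.5) = -1.293
  y = (-5 - (0.5)·-1.293) / (-4.5) = 0.967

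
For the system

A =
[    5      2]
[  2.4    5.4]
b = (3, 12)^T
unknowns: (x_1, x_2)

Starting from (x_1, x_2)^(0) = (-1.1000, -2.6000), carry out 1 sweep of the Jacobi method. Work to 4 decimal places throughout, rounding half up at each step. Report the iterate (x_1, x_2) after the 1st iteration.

(1.6400, 2.7111)

Iteration 1:
  x_1 = (3 - (2)·-2.6000) / (5) = 1.6400
  x_2 = (12 - (2.4)·-1.1000) / (5.4) = 2.7111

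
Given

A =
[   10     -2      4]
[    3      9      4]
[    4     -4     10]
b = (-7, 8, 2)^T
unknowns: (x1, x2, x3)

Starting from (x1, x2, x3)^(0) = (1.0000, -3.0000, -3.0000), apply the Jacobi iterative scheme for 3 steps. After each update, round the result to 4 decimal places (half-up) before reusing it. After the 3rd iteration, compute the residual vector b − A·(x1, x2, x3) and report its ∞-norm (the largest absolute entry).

4.1739

Iteration 1:
  x1 = (-7 - (-2)·-3.0000 - (4)·-3.0000) / (10) = -0.1000
  x2 = (8 - (3)·1.0000 - (4)·-3.0000) / (9) = 1.8889
  x3 = (2 - (4)·1.0000 - (-4)·-3.0000) / (10) = -1.4000
Iteration 2:
  x1 = (-7 - (-2)·1.8889 - (4)·-1.4000) / (10) = 0.2378
  x2 = (8 - (3)·-0.1000 - (4)·-1.4000) / (9) = 1.5444
  x3 = (2 - (4)·-0.1000 - (-4)·1.8889) / (10) = 0.9956
Iteration 3:
  x1 = (-7 - (-2)·1.5444 - (4)·0.9956) / (10) = -0.7894
  x2 = (8 - (3)·0.2378 - (4)·0.9956) / (9) = 0.3671
  x3 = (2 - (4)·0.2378 - (-4)·1.5444) / (10) = 0.7226
Residual b − A·x = (-1.2622, 4.1739, -0.6000); ∞-norm = 4.1739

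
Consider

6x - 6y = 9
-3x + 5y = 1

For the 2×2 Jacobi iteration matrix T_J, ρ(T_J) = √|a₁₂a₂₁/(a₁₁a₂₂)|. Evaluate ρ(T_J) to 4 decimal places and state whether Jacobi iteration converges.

0.7746

a₁₂a₂₁/(a₁₁a₂₂) = (-6)·(-3) / ((6)·(5)) = 0.600000
ρ = √|0.600000| = √0.600000 = 0.7746
ρ < 1, so Jacobi converges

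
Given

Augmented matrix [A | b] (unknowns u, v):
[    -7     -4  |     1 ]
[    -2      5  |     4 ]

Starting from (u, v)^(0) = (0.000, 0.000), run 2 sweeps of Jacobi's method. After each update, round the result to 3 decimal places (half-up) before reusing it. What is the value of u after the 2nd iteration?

-0.600

Iteration 1:
  u = (1 - (-4)·0.000) / (-7) = -0.143
  v = (4 - (-2)·0.000) / (5) = 0.800
Iteration 2:
  u = (1 - (-4)·0.800) / (-7) = -0.600
  v = (4 - (-2)·-0.143) / (5) = 0.743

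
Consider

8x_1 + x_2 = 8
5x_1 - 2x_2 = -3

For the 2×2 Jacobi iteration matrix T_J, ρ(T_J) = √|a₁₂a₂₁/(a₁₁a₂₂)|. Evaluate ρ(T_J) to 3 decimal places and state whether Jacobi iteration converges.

a₁₂a₂₁/(a₁₁a₂₂) = (1)·(5) / ((8)·(-2)) = -0.312500
ρ = √|-0.312500| = √0.312500 = 0.559
ρ < 1, so Jacobi converges

0.559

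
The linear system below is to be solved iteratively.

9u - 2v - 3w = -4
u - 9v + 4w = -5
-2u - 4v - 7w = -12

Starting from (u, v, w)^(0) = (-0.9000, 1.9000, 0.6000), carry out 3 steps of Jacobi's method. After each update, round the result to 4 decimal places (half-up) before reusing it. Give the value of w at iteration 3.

Iteration 1:
  u = (-4 - (-2)·1.9000 - (-3)·0.6000) / (9) = 0.1778
  v = (-5 - (1)·-0.9000 - (4)·0.6000) / (-9) = 0.7222
  w = (-12 - (-2)·-0.9000 - (-4)·1.9000) / (-7) = 0.8857
Iteration 2:
  u = (-4 - (-2)·0.7222 - (-3)·0.8857) / (9) = 0.0113
  v = (-5 - (1)·0.1778 - (4)·0.8857) / (-9) = 0.9690
  w = (-12 - (-2)·0.1778 - (-4)·0.7222) / (-7) = 1.2508
Iteration 3:
  u = (-4 - (-2)·0.9690 - (-3)·1.2508) / (9) = 0.1878
  v = (-5 - (1)·0.0113 - (4)·1.2508) / (-9) = 1.1127
  w = (-12 - (-2)·0.0113 - (-4)·0.9690) / (-7) = 1.1573

1.1573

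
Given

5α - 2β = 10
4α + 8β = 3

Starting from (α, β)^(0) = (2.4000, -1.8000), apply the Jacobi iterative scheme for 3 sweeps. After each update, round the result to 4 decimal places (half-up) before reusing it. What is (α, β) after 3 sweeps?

(1.8940, -0.4600)

Iteration 1:
  α = (10 - (-2)·-1.8000) / (5) = 1.2800
  β = (3 - (4)·2.4000) / (8) = -0.8250
Iteration 2:
  α = (10 - (-2)·-0.8250) / (5) = 1.6700
  β = (3 - (4)·1.2800) / (8) = -0.2650
Iteration 3:
  α = (10 - (-2)·-0.2650) / (5) = 1.8940
  β = (3 - (4)·1.6700) / (8) = -0.4600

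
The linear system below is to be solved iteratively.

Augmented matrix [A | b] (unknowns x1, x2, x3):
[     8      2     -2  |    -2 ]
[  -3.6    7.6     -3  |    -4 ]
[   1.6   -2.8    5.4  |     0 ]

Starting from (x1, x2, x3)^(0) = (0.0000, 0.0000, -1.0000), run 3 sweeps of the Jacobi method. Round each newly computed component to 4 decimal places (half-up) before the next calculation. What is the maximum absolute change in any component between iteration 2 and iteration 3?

Iteration 1:
  x1 = (-2 - (2)·0.0000 - (-2)·-1.0000) / (8) = -0.5000
  x2 = (-4 - (-3.6)·0.0000 - (-3)·-1.0000) / (7.6) = -0.9211
  x3 = (0 - (1.6)·0.0000 - (-2.8)·0.0000) / (5.4) = 0.0000
Iteration 2:
  x1 = (-2 - (2)·-0.9211 - (-2)·0.0000) / (8) = -0.0197
  x2 = (-4 - (-3.6)·-0.5000 - (-3)·0.0000) / (7.6) = -0.7632
  x3 = (0 - (1.6)·-0.5000 - (-2.8)·-0.9211) / (5.4) = -0.3295
Iteration 3:
  x1 = (-2 - (2)·-0.7632 - (-2)·-0.3295) / (8) = -0.1416
  x2 = (-4 - (-3.6)·-0.0197 - (-3)·-0.3295) / (7.6) = -0.6657
  x3 = (0 - (1.6)·-0.0197 - (-2.8)·-0.7632) / (5.4) = -0.3899
Change: (-0.1219, 0.0975, -0.0604) → max |·| = 0.1219

0.1219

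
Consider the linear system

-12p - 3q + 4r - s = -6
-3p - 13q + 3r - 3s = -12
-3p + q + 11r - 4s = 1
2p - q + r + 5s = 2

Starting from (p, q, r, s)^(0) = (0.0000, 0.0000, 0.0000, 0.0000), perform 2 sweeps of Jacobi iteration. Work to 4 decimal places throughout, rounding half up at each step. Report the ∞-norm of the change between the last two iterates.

Iteration 1:
  p = (-6 - (-3)·0.0000 - (4)·0.0000 - (-1)·0.0000) / (-12) = 0.5000
  q = (-12 - (-3)·0.0000 - (3)·0.0000 - (-3)·0.0000) / (-13) = 0.9231
  r = (1 - (-3)·0.0000 - (1)·0.0000 - (-4)·0.0000) / (11) = 0.0909
  s = (2 - (2)·0.0000 - (-1)·0.0000 - (1)·0.0000) / (5) = 0.4000
Iteration 2:
  p = (-6 - (-3)·0.9231 - (4)·0.0909 - (-1)·0.4000) / (-12) = 0.2662
  q = (-12 - (-3)·0.5000 - (3)·0.0909 - (-3)·0.4000) / (-13) = 0.7364
  r = (1 - (-3)·0.5000 - (1)·0.9231 - (-4)·0.4000) / (11) = 0.2888
  s = (2 - (2)·0.5000 - (-1)·0.9231 - (1)·0.0909) / (5) = 0.3664
Change: (-0.2338, -0.1867, 0.1979, -0.0336) → max |·| = 0.2338

0.2338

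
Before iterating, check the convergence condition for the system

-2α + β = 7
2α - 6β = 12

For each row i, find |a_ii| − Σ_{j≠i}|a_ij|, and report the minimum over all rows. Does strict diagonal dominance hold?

1

row 1: |-2| − (1) = 1
row 2: |-6| − (2) = 4
minimum over rows = 1 → strictly diagonally dominant (convergence guaranteed)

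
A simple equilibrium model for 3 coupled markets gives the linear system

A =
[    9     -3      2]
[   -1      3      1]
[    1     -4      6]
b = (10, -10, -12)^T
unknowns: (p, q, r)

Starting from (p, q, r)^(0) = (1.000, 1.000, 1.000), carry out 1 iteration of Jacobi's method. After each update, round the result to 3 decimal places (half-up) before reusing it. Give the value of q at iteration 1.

Iteration 1:
  p = (10 - (-3)·1.000 - (2)·1.000) / (9) = 1.222
  q = (-10 - (-1)·1.000 - (1)·1.000) / (3) = -3.333
  r = (-12 - (1)·1.000 - (-4)·1.000) / (6) = -1.500

-3.333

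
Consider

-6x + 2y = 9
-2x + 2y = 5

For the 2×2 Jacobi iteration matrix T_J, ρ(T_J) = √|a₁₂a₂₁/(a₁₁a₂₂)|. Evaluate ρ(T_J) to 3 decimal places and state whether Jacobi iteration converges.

a₁₂a₂₁/(a₁₁a₂₂) = (2)·(-2) / ((-6)·(2)) = 0.333333
ρ = √|0.333333| = √0.333333 = 0.577
ρ < 1, so Jacobi converges

0.577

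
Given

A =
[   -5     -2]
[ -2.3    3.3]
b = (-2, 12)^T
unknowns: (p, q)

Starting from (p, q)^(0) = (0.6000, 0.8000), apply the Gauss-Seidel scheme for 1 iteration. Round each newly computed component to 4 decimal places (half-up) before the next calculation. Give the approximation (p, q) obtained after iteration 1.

Iteration 1:
  p = (-2 - (-2)·0.8000) / (-5) = 0.0800
  q = (12 - (-2.3)·0.0800) / (3.3) = 3.6921

(0.0800, 3.6921)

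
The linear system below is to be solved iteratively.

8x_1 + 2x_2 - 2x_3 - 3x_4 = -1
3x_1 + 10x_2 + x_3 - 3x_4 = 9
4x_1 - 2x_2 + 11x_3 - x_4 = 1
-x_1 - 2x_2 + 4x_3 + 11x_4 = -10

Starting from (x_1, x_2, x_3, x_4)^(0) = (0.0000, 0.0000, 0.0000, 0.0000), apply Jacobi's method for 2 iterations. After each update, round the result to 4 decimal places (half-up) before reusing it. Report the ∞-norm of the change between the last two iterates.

Iteration 1:
  x_1 = (-1 - (2)·0.0000 - (-2)·0.0000 - (-3)·0.0000) / (8) = -0.1250
  x_2 = (9 - (3)·0.0000 - (1)·0.0000 - (-3)·0.0000) / (10) = 0.9000
  x_3 = (1 - (4)·0.0000 - (-2)·0.0000 - (-1)·0.0000) / (11) = 0.0909
  x_4 = (-10 - (-1)·0.0000 - (-2)·0.0000 - (4)·0.0000) / (11) = -0.9091
Iteration 2:
  x_1 = (-1 - (2)·0.9000 - (-2)·0.0909 - (-3)·-0.9091) / (8) = -0.6682
  x_2 = (9 - (3)·-0.1250 - (1)·0.0909 - (-3)·-0.9091) / (10) = 0.6557
  x_3 = (1 - (4)·-0.1250 - (-2)·0.9000 - (-1)·-0.9091) / (11) = 0.2174
  x_4 = (-10 - (-1)·-0.1250 - (-2)·0.9000 - (4)·0.0909) / (11) = -0.7899
Change: (-0.5432, -0.2443, 0.1265, 0.1192) → max |·| = 0.5432

0.5432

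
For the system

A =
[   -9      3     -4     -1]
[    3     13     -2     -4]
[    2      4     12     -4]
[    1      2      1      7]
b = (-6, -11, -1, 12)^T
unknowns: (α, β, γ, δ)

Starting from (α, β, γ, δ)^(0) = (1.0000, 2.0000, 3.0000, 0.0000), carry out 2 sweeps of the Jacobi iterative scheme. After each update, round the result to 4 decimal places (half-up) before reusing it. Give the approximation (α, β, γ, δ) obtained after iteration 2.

Iteration 1:
  α = (-6 - (3)·2.0000 - (-4)·3.0000 - (-1)·0.0000) / (-9) = 0.0000
  β = (-11 - (3)·1.0000 - (-2)·3.0000 - (-4)·0.0000) / (13) = -0.6154
  γ = (-1 - (2)·1.0000 - (4)·2.0000 - (-4)·0.0000) / (12) = -0.9167
  δ = (12 - (1)·1.0000 - (2)·2.0000 - (1)·3.0000) / (7) = 0.5714
Iteration 2:
  α = (-6 - (3)·-0.6154 - (-4)·-0.9167 - (-1)·0.5714) / (-9) = 0.8055
  β = (-11 - (3)·0.0000 - (-2)·-0.9167 - (-4)·0.5714) / (13) = -0.8114
  γ = (-1 - (2)·0.0000 - (4)·-0.6154 - (-4)·0.5714) / (12) = 0.3123
  δ = (12 - (1)·0.0000 - (2)·-0.6154 - (1)·-0.9167) / (7) = 2.0211

(0.8055, -0.8114, 0.3123, 2.0211)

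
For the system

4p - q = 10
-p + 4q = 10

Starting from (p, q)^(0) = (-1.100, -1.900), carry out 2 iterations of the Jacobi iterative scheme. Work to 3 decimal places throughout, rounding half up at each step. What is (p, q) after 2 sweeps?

(3.056, 3.006)

Iteration 1:
  p = (10 - (-1)·-1.900) / (4) = 2.025
  q = (10 - (-1)·-1.100) / (4) = 2.225
Iteration 2:
  p = (10 - (-1)·2.225) / (4) = 3.056
  q = (10 - (-1)·2.025) / (4) = 3.006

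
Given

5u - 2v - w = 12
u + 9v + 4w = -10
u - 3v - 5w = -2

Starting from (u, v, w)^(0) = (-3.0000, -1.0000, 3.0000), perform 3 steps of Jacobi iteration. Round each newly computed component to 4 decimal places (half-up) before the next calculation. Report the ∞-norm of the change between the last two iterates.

0.6869

Iteration 1:
  u = (12 - (-2)·-1.0000 - (-1)·3.0000) / (5) = 2.6000
  v = (-10 - (1)·-3.0000 - (4)·3.0000) / (9) = -2.1111
  w = (-2 - (1)·-3.0000 - (-3)·-1.0000) / (-5) = 0.4000
Iteration 2:
  u = (12 - (-2)·-2.1111 - (-1)·0.4000) / (5) = 1.6356
  v = (-10 - (1)·2.6000 - (4)·0.4000) / (9) = -1.5778
  w = (-2 - (1)·2.6000 - (-3)·-2.1111) / (-5) = 2.1867
Iteration 3:
  u = (12 - (-2)·-1.5778 - (-1)·2.1867) / (5) = 2.2062
  v = (-10 - (1)·1.6356 - (4)·2.1867) / (9) = -2.2647
  w = (-2 - (1)·1.6356 - (-3)·-1.5778) / (-5) = 1.6738
Change: (0.5706, -0.6869, -0.5129) → max |·| = 0.6869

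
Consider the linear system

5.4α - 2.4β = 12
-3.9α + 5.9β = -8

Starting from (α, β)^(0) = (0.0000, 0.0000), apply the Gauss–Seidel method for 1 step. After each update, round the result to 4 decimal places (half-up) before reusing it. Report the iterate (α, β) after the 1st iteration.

Iteration 1:
  α = (12 - (-2.4)·0.0000) / (5.4) = 2.2222
  β = (-8 - (-3.9)·2.2222) / (5.9) = 0.1130

(2.2222, 0.1130)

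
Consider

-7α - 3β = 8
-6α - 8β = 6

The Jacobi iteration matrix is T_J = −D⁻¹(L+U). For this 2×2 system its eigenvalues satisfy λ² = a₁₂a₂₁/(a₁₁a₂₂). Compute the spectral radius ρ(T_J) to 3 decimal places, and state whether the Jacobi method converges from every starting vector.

0.567

a₁₂a₂₁/(a₁₁a₂₂) = (-3)·(-6) / ((-7)·(-8)) = 0.321429
ρ = √|0.321429| = √0.321429 = 0.567
ρ < 1, so Jacobi converges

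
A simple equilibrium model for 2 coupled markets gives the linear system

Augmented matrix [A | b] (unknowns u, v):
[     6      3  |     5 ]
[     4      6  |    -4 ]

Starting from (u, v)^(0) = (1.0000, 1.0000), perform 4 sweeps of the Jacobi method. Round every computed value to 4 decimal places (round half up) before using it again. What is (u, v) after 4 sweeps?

Iteration 1:
  u = (5 - (3)·1.0000) / (6) = 0.3333
  v = (-4 - (4)·1.0000) / (6) = -1.3333
Iteration 2:
  u = (5 - (3)·-1.3333) / (6) = 1.5000
  v = (-4 - (4)·0.3333) / (6) = -0.8889
Iteration 3:
  u = (5 - (3)·-0.8889) / (6) = 1.2778
  v = (-4 - (4)·1.5000) / (6) = -1.6667
Iteration 4:
  u = (5 - (3)·-1.6667) / (6) = 1.6667
  v = (-4 - (4)·1.2778) / (6) = -1.5185

(1.6667, -1.5185)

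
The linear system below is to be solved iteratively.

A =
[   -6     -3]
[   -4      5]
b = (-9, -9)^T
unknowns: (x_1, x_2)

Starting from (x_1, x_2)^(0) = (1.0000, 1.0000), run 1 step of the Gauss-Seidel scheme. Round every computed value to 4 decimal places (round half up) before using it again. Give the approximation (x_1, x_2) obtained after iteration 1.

Iteration 1:
  x_1 = (-9 - (-3)·1.0000) / (-6) = 1.0000
  x_2 = (-9 - (-4)·1.0000) / (5) = -1.0000

(1.0000, -1.0000)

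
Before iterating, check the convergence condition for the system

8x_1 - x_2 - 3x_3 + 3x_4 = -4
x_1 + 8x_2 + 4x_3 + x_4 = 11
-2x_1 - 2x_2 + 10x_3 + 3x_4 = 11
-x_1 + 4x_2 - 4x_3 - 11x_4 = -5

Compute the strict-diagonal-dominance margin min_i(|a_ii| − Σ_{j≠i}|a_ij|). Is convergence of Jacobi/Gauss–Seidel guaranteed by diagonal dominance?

row 1: |8| − (1+3+3) = 1
row 2: |8| − (1+4+1) = 2
row 3: |10| − (2+2+3) = 3
row 4: |-11| − (1+4+4) = 2
minimum over rows = 1 → strictly diagonally dominant (convergence guaranteed)

1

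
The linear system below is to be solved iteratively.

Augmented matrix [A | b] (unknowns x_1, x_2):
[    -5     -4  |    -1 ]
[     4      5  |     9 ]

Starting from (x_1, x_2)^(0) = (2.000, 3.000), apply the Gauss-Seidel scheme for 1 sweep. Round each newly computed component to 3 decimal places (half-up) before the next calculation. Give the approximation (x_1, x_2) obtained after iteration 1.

Iteration 1:
  x_1 = (-1 - (-4)·3.000) / (-5) = -2.200
  x_2 = (9 - (4)·-2.200) / (5) = 3.560

(-2.200, 3.560)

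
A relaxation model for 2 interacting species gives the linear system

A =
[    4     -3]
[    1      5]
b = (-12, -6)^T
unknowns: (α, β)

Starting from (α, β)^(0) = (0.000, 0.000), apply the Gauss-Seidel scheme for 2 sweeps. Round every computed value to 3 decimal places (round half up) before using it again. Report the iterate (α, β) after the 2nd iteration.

Iteration 1:
  α = (-12 - (-3)·0.000) / (4) = -3.000
  β = (-6 - (1)·-3.000) / (5) = -0.600
Iteration 2:
  α = (-12 - (-3)·-0.600) / (4) = -3.450
  β = (-6 - (1)·-3.450) / (5) = -0.510

(-3.450, -0.510)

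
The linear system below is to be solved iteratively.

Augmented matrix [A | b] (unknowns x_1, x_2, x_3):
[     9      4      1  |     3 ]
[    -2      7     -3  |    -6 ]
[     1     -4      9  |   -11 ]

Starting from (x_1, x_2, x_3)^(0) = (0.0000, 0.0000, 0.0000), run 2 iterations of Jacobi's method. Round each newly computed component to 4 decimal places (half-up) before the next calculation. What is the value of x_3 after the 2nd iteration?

-1.6402

Iteration 1:
  x_1 = (3 - (4)·0.0000 - (1)·0.0000) / (9) = 0.3333
  x_2 = (-6 - (-2)·0.0000 - (-3)·0.0000) / (7) = -0.8571
  x_3 = (-11 - (1)·0.0000 - (-4)·0.0000) / (9) = -1.2222
Iteration 2:
  x_1 = (3 - (4)·-0.8571 - (1)·-1.2222) / (9) = 0.8501
  x_2 = (-6 - (-2)·0.3333 - (-3)·-1.2222) / (7) = -1.2857
  x_3 = (-11 - (1)·0.3333 - (-4)·-0.8571) / (9) = -1.6402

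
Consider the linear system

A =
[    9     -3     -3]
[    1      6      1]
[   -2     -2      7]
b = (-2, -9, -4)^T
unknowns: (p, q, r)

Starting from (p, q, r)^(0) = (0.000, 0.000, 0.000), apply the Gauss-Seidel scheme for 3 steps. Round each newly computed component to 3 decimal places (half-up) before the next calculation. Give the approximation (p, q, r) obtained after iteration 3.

(-1.006, -1.132, -1.182)

Iteration 1:
  p = (-2 - (-3)·0.000 - (-3)·0.000) / (9) = -0.222
  q = (-9 - (1)·-0.222 - (1)·0.000) / (6) = -1.463
  r = (-4 - (-2)·-0.222 - (-2)·-1.463) / (7) = -1.053
Iteration 2:
  p = (-2 - (-3)·-1.463 - (-3)·-1.053) / (9) = -1.061
  q = (-9 - (1)·-1.061 - (1)·-1.053) / (6) = -1.148
  r = (-4 - (-2)·-1.061 - (-2)·-1.148) / (7) = -1.203
Iteration 3:
  p = (-2 - (-3)·-1.148 - (-3)·-1.203) / (9) = -1.006
  q = (-9 - (1)·-1.006 - (1)·-1.203) / (6) = -1.132
  r = (-4 - (-2)·-1.006 - (-2)·-1.132) / (7) = -1.182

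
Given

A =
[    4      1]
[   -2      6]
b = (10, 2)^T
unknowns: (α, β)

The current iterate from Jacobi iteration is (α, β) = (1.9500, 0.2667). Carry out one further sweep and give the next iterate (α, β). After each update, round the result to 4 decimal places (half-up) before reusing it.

One sweep:
  α = (10 - (1)·0.2667) / (4) = 2.4333
  β = (2 - (-2)·1.9500) / (6) = 0.9833

(2.4333, 0.9833)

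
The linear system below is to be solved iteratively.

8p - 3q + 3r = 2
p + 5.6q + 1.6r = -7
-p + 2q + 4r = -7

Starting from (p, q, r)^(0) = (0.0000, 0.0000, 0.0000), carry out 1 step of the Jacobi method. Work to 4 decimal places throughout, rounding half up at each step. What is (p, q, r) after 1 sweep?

Iteration 1:
  p = (2 - (-3)·0.0000 - (3)·0.0000) / (8) = 0.2500
  q = (-7 - (1)·0.0000 - (1.6)·0.0000) / (5.6) = -1.2500
  r = (-7 - (-1)·0.0000 - (2)·0.0000) / (4) = -1.7500

(0.2500, -1.2500, -1.7500)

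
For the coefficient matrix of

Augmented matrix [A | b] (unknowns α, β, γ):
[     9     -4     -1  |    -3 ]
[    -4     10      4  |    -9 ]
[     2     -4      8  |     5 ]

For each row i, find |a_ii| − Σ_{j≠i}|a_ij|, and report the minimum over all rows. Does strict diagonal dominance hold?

2

row 1: |9| − (4+1) = 4
row 2: |10| − (4+4) = 2
row 3: |8| − (2+4) = 2
minimum over rows = 2 → strictly diagonally dominant (convergence guaranteed)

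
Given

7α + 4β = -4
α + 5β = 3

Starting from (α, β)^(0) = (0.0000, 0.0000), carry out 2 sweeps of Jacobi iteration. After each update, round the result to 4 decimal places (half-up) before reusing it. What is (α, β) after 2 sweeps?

(-0.9143, 0.7143)

Iteration 1:
  α = (-4 - (4)·0.0000) / (7) = -0.5714
  β = (3 - (1)·0.0000) / (5) = 0.6000
Iteration 2:
  α = (-4 - (4)·0.6000) / (7) = -0.9143
  β = (3 - (1)·-0.5714) / (5) = 0.7143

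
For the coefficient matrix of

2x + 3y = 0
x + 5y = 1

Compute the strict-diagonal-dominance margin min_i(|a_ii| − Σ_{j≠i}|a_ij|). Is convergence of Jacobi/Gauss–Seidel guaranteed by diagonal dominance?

-1

row 1: |2| − (3) = -1
row 2: |5| − (1) = 4
minimum over rows = -1 → not strictly diagonally dominant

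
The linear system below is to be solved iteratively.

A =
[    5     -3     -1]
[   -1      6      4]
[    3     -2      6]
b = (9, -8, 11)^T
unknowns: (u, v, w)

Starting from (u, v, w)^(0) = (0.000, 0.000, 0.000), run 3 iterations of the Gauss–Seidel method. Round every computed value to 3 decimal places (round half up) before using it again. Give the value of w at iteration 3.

0.780

Iteration 1:
  u = (9 - (-3)·0.000 - (-1)·0.000) / (5) = 1.800
  v = (-8 - (-1)·1.800 - (4)·0.000) / (6) = -1.033
  w = (11 - (3)·1.800 - (-2)·-1.033) / (6) = 0.589
Iteration 2:
  u = (9 - (-3)·-1.033 - (-1)·0.589) / (5) = 1.298
  v = (-8 - (-1)·1.298 - (4)·0.589) / (6) = -1.510
  w = (11 - (3)·1.298 - (-2)·-1.510) / (6) = 0.681
Iteration 3:
  u = (9 - (-3)·-1.510 - (-1)·0.681) / (5) = 1.030
  v = (-8 - (-1)·1.030 - (4)·0.681) / (6) = -1.616
  w = (11 - (3)·1.030 - (-2)·-1.616) / (6) = 0.780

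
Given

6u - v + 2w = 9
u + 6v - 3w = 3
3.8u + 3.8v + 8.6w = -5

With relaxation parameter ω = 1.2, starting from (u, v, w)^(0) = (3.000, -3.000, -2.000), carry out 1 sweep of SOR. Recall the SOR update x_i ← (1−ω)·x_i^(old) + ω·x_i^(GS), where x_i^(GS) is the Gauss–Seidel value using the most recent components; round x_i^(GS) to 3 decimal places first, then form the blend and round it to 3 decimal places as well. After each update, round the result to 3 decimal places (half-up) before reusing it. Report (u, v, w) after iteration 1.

(1.400, -0.280, -0.891)

Iteration 1:
  u: GS value = (9 - (-1)·-3.000 - (2)·-2.000) / (6) = 1.667;  u ← (1−ω)·3.000 + ω·1.667 = 1.400
  v: GS value = (3 - (1)·1.400 - (-3)·-2.000) / (6) = -0.733;  v ← (1−ω)·-3.000 + ω·-0.733 = -0.280
  w: GS value = (-5 - (3.8)·1.400 - (3.8)·-0.280) / (8.6) = -1.076;  w ← (1−ω)·-2.000 + ω·-1.076 = -0.891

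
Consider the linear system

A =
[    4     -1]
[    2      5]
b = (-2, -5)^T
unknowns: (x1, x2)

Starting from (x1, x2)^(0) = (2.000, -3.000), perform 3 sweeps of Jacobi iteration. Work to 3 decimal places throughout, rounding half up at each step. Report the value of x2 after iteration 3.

-0.620

Iteration 1:
  x1 = (-2 - (-1)·-3.000) / (4) = -1.250
  x2 = (-5 - (2)·2.000) / (5) = -1.800
Iteration 2:
  x1 = (-2 - (-1)·-1.800) / (4) = -0.950
  x2 = (-5 - (2)·-1.250) / (5) = -0.500
Iteration 3:
  x1 = (-2 - (-1)·-0.500) / (4) = -0.625
  x2 = (-5 - (2)·-0.950) / (5) = -0.620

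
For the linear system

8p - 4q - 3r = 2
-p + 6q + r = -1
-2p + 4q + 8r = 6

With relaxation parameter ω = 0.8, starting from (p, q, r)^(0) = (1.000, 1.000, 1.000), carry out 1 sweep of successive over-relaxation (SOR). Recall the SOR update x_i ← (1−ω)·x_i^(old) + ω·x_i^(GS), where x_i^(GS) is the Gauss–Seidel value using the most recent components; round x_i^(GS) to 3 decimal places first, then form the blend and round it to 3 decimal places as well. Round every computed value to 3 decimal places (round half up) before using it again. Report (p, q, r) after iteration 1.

(1.100, 0.080, 0.988)

Iteration 1:
  p: GS value = (2 - (-4)·1.000 - (-3)·1.000) / (8) = 1.125;  p ← (1−ω)·1.000 + ω·1.125 = 1.100
  q: GS value = (-1 - (-1)·1.100 - (1)·1.000) / (6) = -0.150;  q ← (1−ω)·1.000 + ω·-0.150 = 0.080
  r: GS value = (6 - (-2)·1.100 - (4)·0.080) / (8) = 0.985;  r ← (1−ω)·1.000 + ω·0.985 = 0.988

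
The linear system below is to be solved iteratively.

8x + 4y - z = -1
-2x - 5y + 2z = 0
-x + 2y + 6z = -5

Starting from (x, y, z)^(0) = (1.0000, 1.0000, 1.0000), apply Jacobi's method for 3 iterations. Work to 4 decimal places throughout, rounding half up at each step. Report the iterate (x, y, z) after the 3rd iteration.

(-0.1396, -0.2667, -0.8083)

Iteration 1:
  x = (-1 - (4)·1.0000 - (-1)·1.0000) / (8) = -0.5000
  y = (0 - (-2)·1.0000 - (2)·1.0000) / (-5) = 0.0000
  z = (-5 - (-1)·1.0000 - (2)·1.0000) / (6) = -1.0000
Iteration 2:
  x = (-1 - (4)·0.0000 - (-1)·-1.0000) / (8) = -0.2500
  y = (0 - (-2)·-0.5000 - (2)·-1.0000) / (-5) = -0.2000
  z = (-5 - (-1)·-0.5000 - (2)·0.0000) / (6) = -0.9167
Iteration 3:
  x = (-1 - (4)·-0.2000 - (-1)·-0.9167) / (8) = -0.1396
  y = (0 - (-2)·-0.2500 - (2)·-0.9167) / (-5) = -0.2667
  z = (-5 - (-1)·-0.2500 - (2)·-0.2000) / (6) = -0.8083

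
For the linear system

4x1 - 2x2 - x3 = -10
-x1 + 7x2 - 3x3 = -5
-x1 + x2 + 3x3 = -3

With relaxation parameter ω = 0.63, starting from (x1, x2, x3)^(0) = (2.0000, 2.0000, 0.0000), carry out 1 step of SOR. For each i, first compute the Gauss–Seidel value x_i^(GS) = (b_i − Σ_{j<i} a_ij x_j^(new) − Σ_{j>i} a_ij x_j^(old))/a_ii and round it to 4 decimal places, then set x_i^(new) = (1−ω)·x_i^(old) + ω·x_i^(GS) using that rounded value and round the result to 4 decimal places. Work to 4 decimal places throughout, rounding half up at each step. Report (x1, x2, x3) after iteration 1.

(-0.2050, 0.2715, -0.7300)

Iteration 1:
  x1: GS value = (-10 - (-2)·2.0000 - (-1)·0.0000) / (4) = -1.5000;  x1 ← (1−ω)·2.0000 + ω·-1.5000 = -0.2050
  x2: GS value = (-5 - (-1)·-0.2050 - (-3)·0.0000) / (7) = -0.7436;  x2 ← (1−ω)·2.0000 + ω·-0.7436 = 0.2715
  x3: GS value = (-3 - (-1)·-0.2050 - (1)·0.2715) / (3) = -1.1588;  x3 ← (1−ω)·0.0000 + ω·-1.1588 = -0.7300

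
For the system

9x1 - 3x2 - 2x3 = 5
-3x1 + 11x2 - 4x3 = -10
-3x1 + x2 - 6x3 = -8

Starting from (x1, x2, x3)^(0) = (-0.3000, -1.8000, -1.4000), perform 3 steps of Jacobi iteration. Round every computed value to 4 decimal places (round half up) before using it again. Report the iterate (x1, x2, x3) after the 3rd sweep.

Iteration 1:
  x1 = (5 - (-3)·-1.8000 - (-2)·-1.4000) / (9) = -0.3556
  x2 = (-10 - (-3)·-0.3000 - (-4)·-1.4000) / (11) = -1.5000
  x3 = (-8 - (-3)·-0.3000 - (1)·-1.8000) / (-6) = 1.1833
Iteration 2:
  x1 = (5 - (-3)·-1.5000 - (-2)·1.1833) / (9) = 0.3185
  x2 = (-10 - (-3)·-0.3556 - (-4)·1.1833) / (11) = -0.5758
  x3 = (-8 - (-3)·-0.3556 - (1)·-1.5000) / (-6) = 1.2611
Iteration 3:
  x1 = (5 - (-3)·-0.5758 - (-2)·1.2611) / (9) = 0.6439
  x2 = (-10 - (-3)·0.3185 - (-4)·1.2611) / (11) = -0.3636
  x3 = (-8 - (-3)·0.3185 - (1)·-0.5758) / (-6) = 1.0781

(0.6439, -0.3636, 1.0781)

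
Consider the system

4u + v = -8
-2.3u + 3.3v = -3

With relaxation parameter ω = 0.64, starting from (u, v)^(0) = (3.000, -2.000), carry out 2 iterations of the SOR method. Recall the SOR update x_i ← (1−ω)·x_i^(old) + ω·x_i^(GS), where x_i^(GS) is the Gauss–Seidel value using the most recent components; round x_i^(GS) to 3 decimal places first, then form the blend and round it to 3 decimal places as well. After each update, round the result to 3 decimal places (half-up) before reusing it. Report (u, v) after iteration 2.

Iteration 1:
  u: GS value = (-8 - (1)·-2.000) / (4) = -1.500;  u ← (1−ω)·3.000 + ω·-1.500 = 0.120
  v: GS value = (-3 - (-2.3)·0.120) / (3.3) = -0.825;  v ← (1−ω)·-2.000 + ω·-0.825 = -1.248
Iteration 2:
  u: GS value = (-8 - (1)·-1.248) / (4) = -1.688;  u ← (1−ω)·0.120 + ω·-1.688 = -1.037
  v: GS value = (-3 - (-2.3)·-1.037) / (3.3) = -1.632;  v ← (1−ω)·-1.248 + ω·-1.632 = -1.494

(-1.037, -1.494)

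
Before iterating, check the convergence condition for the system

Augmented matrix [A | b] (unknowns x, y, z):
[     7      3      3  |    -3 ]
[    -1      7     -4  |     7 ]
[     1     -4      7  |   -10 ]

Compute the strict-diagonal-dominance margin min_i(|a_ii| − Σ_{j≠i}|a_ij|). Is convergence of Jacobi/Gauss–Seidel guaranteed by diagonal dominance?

1

row 1: |7| − (3+3) = 1
row 2: |7| − (1+4) = 2
row 3: |7| − (1+4) = 2
minimum over rows = 1 → strictly diagonally dominant (convergence guaranteed)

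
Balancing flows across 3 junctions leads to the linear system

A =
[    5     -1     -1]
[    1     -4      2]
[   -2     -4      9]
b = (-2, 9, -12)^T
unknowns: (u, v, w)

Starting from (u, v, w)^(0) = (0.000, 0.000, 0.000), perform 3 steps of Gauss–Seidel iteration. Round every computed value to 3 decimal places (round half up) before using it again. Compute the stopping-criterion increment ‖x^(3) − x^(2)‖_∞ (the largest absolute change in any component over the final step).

0.552

Iteration 1:
  u = (-2 - (-1)·0.000 - (-1)·0.000) / (5) = -0.400
  v = (9 - (1)·-0.400 - (2)·0.000) / (-4) = -2.350
  w = (-12 - (-2)·-0.400 - (-4)·-2.350) / (9) = -2.467
Iteration 2:
  u = (-2 - (-1)·-2.350 - (-1)·-2.467) / (5) = -1.363
  v = (9 - (1)·-1.363 - (2)·-2.467) / (-4) = -3.824
  w = (-12 - (-2)·-1.363 - (-4)·-3.824) / (9) = -3.336
Iteration 3:
  u = (-2 - (-1)·-3.824 - (-1)·-3.336) / (5) = -1.832
  v = (9 - (1)·-1.832 - (2)·-3.336) / (-4) = -4.376
  w = (-12 - (-2)·-1.832 - (-4)·-4.376) / (9) = -3.685
Change: (-0.469, -0.552, -0.349) → max |·| = 0.552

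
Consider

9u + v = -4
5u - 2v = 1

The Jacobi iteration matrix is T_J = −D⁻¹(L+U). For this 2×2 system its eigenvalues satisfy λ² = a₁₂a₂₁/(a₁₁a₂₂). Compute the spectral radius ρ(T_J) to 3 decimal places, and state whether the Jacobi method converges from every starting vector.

a₁₂a₂₁/(a₁₁a₂₂) = (1)·(5) / ((9)·(-2)) = -0.277778
ρ = √|-0.277778| = √0.277778 = 0.527
ρ < 1, so Jacobi converges

0.527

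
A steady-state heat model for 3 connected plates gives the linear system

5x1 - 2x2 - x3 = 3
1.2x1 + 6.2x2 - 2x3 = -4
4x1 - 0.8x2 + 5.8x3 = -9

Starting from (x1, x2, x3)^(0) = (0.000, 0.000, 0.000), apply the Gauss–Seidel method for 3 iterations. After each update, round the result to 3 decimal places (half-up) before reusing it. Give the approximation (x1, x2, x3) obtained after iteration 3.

Iteration 1:
  x1 = (3 - (-2)·0.000 - (-1)·0.000) / (5) = 0.600
  x2 = (-4 - (1.2)·0.600 - (-2)·0.000) / (6.2) = -0.761
  x3 = (-9 - (4)·0.600 - (-0.8)·-0.761) / (5.8) = -2.070
Iteration 2:
  x1 = (3 - (-2)·-0.761 - (-1)·-2.070) / (5) = -0.118
  x2 = (-4 - (1.2)·-0.118 - (-2)·-2.070) / (6.2) = -1.290
  x3 = (-9 - (4)·-0.118 - (-0.8)·-1.290) / (5.8) = -1.648
Iteration 3:
  x1 = (3 - (-2)·-1.290 - (-1)·-1.648) / (5) = -0.246
  x2 = (-4 - (1.2)·-0.246 - (-2)·-1.648) / (6.2) = -1.129
  x3 = (-9 - (4)·-0.246 - (-0.8)·-1.129) / (5.8) = -1.538

(-0.246, -1.129, -1.538)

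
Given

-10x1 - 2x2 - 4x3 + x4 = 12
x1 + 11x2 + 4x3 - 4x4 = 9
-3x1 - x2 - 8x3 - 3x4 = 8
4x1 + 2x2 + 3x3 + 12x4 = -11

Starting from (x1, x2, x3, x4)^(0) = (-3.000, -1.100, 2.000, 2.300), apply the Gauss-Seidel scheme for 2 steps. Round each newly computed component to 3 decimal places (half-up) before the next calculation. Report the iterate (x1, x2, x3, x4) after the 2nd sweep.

Iteration 1:
  x1 = (12 - (-2)·-1.100 - (-4)·2.000 - (1)·2.300) / (-10) = -1.550
  x2 = (9 - (1)·-1.550 - (4)·2.000 - (-4)·2.300) / (11) = 1.068
  x3 = (8 - (-3)·-1.550 - (-1)·1.068 - (-3)·2.300) / (-8) = -1.415
  x4 = (-11 - (4)·-1.550 - (2)·1.068 - (3)·-1.415) / (12) = -0.224
Iteration 2:
  x1 = (12 - (-2)·1.068 - (-4)·-1.415 - (1)·-0.224) / (-10) = -0.870
  x2 = (9 - (1)·-0.870 - (4)·-1.415 - (-4)·-0.224) / (11) = 1.330
  x3 = (8 - (-3)·-0.870 - (-1)·1.330 - (-3)·-0.224) / (-8) = -0.756
  x4 = (-11 - (4)·-0.870 - (2)·1.330 - (3)·-0.756) / (12) = -0.659

(-0.870, 1.330, -0.756, -0.659)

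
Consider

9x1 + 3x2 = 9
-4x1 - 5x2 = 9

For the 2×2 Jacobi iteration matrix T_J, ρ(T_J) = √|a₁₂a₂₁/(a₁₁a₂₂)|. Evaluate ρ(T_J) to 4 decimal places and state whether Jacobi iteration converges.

a₁₂a₂₁/(a₁₁a₂₂) = (3)·(-4) / ((9)·(-5)) = 0.266667
ρ = √|0.266667| = √0.266667 = 0.5164
ρ < 1, so Jacobi converges

0.5164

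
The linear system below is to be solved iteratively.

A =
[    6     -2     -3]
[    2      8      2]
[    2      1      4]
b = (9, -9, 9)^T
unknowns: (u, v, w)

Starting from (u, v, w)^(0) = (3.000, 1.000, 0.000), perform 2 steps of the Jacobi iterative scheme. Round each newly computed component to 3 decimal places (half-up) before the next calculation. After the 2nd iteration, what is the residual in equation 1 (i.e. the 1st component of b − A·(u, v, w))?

Iteration 1:
  u = (9 - (-2)·1.000 - (-3)·0.000) / (6) = 1.833
  v = (-9 - (2)·3.000 - (2)·0.000) / (8) = -1.875
  w = (9 - (2)·3.000 - (1)·1.000) / (4) = 0.500
Iteration 2:
  u = (9 - (-2)·-1.875 - (-3)·0.500) / (6) = 1.125
  v = (-9 - (2)·1.833 - (2)·0.500) / (8) = -1.708
  w = (9 - (2)·1.833 - (1)·-1.875) / (4) = 1.802
Residual b − A·x = (4.240, -1.190, 1.250)

4.240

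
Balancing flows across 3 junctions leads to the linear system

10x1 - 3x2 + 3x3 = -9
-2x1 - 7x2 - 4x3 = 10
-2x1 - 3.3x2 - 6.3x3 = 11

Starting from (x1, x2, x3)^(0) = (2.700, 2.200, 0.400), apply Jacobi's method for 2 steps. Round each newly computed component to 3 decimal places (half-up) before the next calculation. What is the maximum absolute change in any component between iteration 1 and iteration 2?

3.397

Iteration 1:
  x1 = (-9 - (-3)·2.200 - (3)·0.400) / (10) = -0.360
  x2 = (10 - (-2)·2.700 - (-4)·0.400) / (-7) = -2.429
  x3 = (11 - (-2)·2.700 - (-3.3)·2.200) / (-6.3) = -3.756
Iteration 2:
  x1 = (-9 - (-3)·-2.429 - (3)·-3.756) / (10) = -0.502
  x2 = (10 - (-2)·-0.360 - (-4)·-3.756) / (-7) = 0.821
  x3 = (11 - (-2)·-0.360 - (-3.3)·-2.429) / (-6.3) = -0.359
Change: (-0.142, 3.250, 3.397) → max |·| = 3.397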